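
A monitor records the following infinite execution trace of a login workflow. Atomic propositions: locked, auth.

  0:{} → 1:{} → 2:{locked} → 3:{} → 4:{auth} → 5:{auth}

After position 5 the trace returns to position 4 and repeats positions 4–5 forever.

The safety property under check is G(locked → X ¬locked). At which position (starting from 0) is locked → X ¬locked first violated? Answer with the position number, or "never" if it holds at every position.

locked → X ¬locked holds at every position 0..5, and those are all the positions the trace ever visits, so the invariant G(locked → X ¬locked) is never violated.

never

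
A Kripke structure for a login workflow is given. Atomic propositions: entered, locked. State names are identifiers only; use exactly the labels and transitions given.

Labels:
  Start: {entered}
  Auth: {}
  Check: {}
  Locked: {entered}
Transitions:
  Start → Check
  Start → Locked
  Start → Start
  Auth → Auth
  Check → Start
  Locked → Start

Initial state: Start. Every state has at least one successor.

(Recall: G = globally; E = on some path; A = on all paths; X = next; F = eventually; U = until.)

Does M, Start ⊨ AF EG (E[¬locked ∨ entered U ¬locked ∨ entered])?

Holds

States satisfying EG (E[¬locked ∨ entered U ¬locked ∨ entered]): {Start, Auth, Check, Locked}.
States satisfying AF EG (E[¬locked ∨ entered U ¬locked ∨ entered]): {Start, Auth, Check, Locked}.
Start ∈ Sat(AF EG (E[¬locked ∨ entered U ¬locked ∨ entered])).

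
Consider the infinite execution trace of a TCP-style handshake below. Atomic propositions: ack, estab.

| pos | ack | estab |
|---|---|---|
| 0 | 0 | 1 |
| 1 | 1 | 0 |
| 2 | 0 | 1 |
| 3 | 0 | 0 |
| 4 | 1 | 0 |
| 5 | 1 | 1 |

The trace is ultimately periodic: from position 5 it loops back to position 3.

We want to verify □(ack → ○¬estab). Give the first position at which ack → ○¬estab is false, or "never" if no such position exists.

Check ack → ○¬estab at each position in order: 0 ✓.
At position 1 the labels are {ack} and the next position 2 has {estab}, so ack → ○¬estab is false there. This is the first violation.

1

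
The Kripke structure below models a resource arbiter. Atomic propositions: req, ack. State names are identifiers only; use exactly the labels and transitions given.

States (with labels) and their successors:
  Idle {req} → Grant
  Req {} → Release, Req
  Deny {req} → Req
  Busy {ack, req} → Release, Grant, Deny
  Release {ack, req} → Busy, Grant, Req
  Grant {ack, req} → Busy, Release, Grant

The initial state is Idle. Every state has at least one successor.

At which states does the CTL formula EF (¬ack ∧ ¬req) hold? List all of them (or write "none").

{Idle, Req, Deny, Busy, Release, Grant}

States satisfying ¬ack ∧ ¬req: {Req}.
States satisfying EF (¬ack ∧ ¬req): {Idle, Req, Deny, Busy, Release, Grant}.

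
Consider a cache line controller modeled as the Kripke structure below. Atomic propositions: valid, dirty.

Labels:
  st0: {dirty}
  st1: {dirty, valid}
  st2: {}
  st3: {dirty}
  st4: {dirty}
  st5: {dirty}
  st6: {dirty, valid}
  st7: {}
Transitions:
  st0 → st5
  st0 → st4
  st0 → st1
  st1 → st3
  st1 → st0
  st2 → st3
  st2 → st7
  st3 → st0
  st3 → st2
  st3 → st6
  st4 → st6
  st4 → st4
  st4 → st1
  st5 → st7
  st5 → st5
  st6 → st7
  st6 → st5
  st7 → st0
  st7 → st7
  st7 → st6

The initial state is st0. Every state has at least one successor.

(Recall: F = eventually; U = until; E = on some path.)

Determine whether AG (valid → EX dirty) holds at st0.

Holds

States satisfying valid → EX dirty: {st0, st1, st2, st3, st4, st5, st6, st7}.
States satisfying AG (valid → EX dirty): {st0, st1, st2, st3, st4, st5, st6, st7}.
Every state reachable from st0 satisfies valid → EX dirty.
st0 ∈ Sat(AG (valid → EX dirty)).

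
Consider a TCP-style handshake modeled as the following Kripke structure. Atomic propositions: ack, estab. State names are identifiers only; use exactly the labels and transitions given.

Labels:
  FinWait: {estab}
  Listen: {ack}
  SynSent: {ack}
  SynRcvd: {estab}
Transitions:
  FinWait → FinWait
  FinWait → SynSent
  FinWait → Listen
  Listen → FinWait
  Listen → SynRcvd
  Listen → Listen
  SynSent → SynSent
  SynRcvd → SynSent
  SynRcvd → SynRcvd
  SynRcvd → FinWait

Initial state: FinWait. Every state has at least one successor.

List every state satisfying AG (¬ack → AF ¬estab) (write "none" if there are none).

States satisfying ¬ack → AF ¬estab: {Listen, SynSent}.
States satisfying AG (¬ack → AF ¬estab): {SynSent}.

{SynSent}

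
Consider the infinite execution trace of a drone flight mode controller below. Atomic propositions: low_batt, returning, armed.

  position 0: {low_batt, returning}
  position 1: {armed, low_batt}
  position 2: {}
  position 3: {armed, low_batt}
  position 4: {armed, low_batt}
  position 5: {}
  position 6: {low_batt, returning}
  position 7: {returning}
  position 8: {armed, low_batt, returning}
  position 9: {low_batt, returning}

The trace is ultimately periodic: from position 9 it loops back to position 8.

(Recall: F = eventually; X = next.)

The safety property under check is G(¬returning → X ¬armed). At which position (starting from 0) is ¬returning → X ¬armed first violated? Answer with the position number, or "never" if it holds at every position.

Check ¬returning → X ¬armed at each position in order: 0 ✓, 1 ✓.
At position 2 the labels are {} and the next position 3 has {armed, low_batt}, so ¬returning → X ¬armed is false there. This is the first violation.

2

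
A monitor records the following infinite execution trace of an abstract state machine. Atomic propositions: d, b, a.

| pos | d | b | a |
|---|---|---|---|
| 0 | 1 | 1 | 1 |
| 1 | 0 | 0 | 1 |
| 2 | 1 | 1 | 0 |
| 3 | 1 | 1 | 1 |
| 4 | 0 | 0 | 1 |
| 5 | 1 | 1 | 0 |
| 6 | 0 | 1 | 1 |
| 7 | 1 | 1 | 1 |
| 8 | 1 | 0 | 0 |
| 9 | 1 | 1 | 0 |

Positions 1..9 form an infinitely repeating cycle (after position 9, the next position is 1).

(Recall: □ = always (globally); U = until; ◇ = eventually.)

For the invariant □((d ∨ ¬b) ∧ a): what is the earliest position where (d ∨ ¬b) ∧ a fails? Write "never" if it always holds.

2

Check (d ∨ ¬b) ∧ a at each position in order: 0 ✓, 1 ✓.
At position 2 the labels are {b, d}, so (d ∨ ¬b) ∧ a is false there. This is the first violation.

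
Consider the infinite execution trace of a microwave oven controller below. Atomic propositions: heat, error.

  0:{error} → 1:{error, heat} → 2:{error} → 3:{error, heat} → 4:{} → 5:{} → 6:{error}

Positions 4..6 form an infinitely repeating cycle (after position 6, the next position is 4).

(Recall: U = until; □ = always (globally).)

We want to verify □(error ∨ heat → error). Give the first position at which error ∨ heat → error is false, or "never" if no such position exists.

never

error ∨ heat → error holds at every position 0..6, and those are all the positions the trace ever visits, so the invariant □(error ∨ heat → error) is never violated.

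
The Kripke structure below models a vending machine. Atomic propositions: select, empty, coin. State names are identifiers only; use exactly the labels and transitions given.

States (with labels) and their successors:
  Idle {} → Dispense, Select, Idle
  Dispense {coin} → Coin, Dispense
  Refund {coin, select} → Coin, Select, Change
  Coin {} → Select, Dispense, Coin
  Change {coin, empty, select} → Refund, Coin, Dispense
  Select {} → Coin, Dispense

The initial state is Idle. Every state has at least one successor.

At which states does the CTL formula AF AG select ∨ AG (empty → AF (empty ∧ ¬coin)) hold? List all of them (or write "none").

States satisfying AG select: ∅.
States satisfying AF AG select: ∅.
States satisfying empty → AF (empty ∧ ¬coin): {Idle, Dispense, Refund, Coin, Select}.
States satisfying AG (empty → AF (empty ∧ ¬coin)): {Idle, Dispense, Coin, Select}.
States satisfying AF AG select ∨ AG (empty → AF (empty ∧ ¬coin)): {Idle, Dispense, Coin, Select}.

{Idle, Dispense, Coin, Select}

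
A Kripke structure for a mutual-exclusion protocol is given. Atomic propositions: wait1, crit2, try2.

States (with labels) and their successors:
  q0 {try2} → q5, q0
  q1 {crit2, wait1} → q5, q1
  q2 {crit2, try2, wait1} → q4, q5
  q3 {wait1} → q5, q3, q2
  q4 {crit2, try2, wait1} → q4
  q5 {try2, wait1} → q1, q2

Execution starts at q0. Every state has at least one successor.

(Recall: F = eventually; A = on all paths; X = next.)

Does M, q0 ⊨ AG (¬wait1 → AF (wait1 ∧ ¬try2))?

No

States satisfying ¬wait1 → AF (wait1 ∧ ¬try2): {q1, q2, q3, q4, q5}.
States satisfying AG (¬wait1 → AF (wait1 ∧ ¬try2)): {q1, q2, q3, q4, q5}.
q0 is reachable from q0 and violates ¬wait1 → AF (wait1 ∧ ¬try2), so AG fails at q0.
q0 ∉ Sat(AG (¬wait1 → AF (wait1 ∧ ¬try2))).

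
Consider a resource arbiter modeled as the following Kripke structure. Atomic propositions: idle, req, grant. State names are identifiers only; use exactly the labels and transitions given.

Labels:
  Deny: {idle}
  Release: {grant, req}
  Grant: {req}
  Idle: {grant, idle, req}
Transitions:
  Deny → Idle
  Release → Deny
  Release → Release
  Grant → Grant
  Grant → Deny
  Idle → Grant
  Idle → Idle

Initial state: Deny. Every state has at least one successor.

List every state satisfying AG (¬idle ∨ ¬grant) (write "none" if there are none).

States satisfying ¬idle ∨ ¬grant: {Deny, Release, Grant}.
States satisfying AG (¬idle ∨ ¬grant): ∅.

none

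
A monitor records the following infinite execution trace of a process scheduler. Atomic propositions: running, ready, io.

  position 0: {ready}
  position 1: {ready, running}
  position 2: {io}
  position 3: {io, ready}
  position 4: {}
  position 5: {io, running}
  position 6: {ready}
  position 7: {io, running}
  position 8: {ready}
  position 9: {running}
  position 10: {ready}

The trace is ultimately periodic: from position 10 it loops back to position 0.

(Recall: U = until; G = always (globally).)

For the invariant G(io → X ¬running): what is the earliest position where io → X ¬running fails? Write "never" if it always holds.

io → X ¬running holds at every position 0..10, and those are all the positions the trace ever visits, so the invariant G(io → X ¬running) is never violated.

never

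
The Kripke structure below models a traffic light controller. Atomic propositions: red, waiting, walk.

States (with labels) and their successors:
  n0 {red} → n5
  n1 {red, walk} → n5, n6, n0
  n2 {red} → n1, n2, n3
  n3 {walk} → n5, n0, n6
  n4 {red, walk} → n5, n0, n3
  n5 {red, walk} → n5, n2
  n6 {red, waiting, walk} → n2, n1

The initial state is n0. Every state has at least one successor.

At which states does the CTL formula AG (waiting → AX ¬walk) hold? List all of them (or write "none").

States satisfying waiting → AX ¬walk: {n0, n1, n2, n3, n4, n5}.
States satisfying AG (waiting → AX ¬walk): ∅.

none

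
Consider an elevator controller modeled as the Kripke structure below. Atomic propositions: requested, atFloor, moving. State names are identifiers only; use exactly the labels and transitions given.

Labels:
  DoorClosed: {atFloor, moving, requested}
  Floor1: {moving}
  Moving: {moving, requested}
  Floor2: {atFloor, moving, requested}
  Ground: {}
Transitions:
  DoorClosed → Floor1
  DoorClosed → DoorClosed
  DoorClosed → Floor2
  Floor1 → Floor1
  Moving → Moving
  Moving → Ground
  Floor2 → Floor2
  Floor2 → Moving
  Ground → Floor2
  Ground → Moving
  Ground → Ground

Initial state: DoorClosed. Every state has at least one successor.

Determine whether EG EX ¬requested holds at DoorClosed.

Holds

States satisfying EX ¬requested: {DoorClosed, Floor1, Moving, Ground}.
States satisfying EG EX ¬requested: {DoorClosed, Floor1, Moving, Ground}.
DoorClosed ∈ Sat(EG EX ¬requested).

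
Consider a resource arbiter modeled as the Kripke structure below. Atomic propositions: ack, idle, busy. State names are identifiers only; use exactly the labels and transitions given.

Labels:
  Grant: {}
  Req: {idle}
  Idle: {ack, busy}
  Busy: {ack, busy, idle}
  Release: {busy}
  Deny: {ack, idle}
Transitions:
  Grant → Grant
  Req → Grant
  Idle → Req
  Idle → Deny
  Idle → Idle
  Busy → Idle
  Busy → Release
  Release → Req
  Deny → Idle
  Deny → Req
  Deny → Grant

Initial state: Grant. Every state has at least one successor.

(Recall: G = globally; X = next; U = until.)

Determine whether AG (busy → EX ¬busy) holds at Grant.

Satisfied

States satisfying busy → EX ¬busy: {Grant, Req, Idle, Release, Deny}.
States satisfying AG (busy → EX ¬busy): {Grant, Req, Idle, Release, Deny}.
Every state reachable from Grant satisfies busy → EX ¬busy.
Grant ∈ Sat(AG (busy → EX ¬busy)).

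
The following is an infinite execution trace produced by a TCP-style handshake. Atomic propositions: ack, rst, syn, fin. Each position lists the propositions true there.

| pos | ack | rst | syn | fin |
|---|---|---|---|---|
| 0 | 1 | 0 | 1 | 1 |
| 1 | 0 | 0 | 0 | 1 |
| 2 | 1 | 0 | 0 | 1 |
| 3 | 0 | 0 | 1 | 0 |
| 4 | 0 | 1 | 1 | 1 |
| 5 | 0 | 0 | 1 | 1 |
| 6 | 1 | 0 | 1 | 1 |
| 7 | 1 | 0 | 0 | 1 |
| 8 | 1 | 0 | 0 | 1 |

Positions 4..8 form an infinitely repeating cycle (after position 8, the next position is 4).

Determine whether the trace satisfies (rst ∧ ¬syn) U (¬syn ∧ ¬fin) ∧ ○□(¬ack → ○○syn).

Does not hold

Walking from position 0: at position 0, ¬syn ∧ ¬fin has not yet held and rst ∧ ¬syn fails, so (rst ∧ ¬syn) U (¬syn ∧ ¬fin) is false.
The position after 0 is 1; □(¬ack → ○○syn) is false there.
At position 0: (rst ∧ ¬syn) U (¬syn ∧ ¬fin) is false; ○□(¬ack → ○○syn) is false; so (rst ∧ ¬syn) U (¬syn ∧ ¬fin) ∧ ○□(¬ack → ○○syn) is false.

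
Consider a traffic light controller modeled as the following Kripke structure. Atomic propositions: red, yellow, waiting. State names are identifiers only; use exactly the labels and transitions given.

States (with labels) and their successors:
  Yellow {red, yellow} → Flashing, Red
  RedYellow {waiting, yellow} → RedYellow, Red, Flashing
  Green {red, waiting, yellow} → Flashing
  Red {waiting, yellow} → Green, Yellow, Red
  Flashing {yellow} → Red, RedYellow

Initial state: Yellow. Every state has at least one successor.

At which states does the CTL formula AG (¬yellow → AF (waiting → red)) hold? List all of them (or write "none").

{Yellow, RedYellow, Green, Red, Flashing}

States satisfying ¬yellow → AF (waiting → red): {Yellow, RedYellow, Green, Red, Flashing}.
States satisfying AG (¬yellow → AF (waiting → red)): {Yellow, RedYellow, Green, Red, Flashing}.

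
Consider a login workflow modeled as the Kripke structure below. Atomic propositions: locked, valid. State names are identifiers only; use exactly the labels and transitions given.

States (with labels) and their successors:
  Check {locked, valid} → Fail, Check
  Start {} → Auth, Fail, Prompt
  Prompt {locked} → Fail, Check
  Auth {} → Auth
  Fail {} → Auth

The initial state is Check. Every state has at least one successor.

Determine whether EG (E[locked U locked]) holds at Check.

Satisfied

States satisfying E[locked U locked]: {Check, Prompt}.
States satisfying EG (E[locked U locked]): {Check, Prompt}.
Check ∈ Sat(EG (E[locked U locked])).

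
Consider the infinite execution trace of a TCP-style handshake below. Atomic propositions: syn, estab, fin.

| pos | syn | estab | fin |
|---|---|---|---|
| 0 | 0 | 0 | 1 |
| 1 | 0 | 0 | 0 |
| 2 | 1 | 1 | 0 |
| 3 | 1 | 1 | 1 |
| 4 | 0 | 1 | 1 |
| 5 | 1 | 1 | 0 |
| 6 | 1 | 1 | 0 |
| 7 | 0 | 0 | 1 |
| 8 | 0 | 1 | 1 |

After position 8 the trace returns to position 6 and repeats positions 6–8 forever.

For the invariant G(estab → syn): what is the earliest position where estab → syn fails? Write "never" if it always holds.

Check estab → syn at each position in order: 0 ✓, 1 ✓, 2 ✓, 3 ✓.
At position 4 the labels are {estab, fin}, so estab → syn is false there. This is the first violation.

4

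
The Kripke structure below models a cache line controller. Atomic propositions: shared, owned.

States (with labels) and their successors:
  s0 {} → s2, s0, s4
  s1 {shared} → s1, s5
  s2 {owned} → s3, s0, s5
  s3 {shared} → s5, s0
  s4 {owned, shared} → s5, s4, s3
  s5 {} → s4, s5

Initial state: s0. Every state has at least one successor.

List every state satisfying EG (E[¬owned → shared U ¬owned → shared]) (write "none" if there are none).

{s1, s4}

States satisfying E[¬owned → shared U ¬owned → shared]: {s1, s2, s3, s4}.
States satisfying EG (E[¬owned → shared U ¬owned → shared]): {s1, s4}.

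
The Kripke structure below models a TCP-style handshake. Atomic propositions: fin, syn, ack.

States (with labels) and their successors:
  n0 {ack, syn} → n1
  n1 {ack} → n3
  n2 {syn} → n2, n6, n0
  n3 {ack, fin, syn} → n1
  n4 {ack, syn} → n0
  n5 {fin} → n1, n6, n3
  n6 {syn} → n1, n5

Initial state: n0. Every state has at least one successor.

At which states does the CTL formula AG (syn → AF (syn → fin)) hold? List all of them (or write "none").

{n0, n1, n3, n4, n5, n6}

States satisfying syn → AF (syn → fin): {n0, n1, n3, n4, n5, n6}.
States satisfying AG (syn → AF (syn → fin)): {n0, n1, n3, n4, n5, n6}.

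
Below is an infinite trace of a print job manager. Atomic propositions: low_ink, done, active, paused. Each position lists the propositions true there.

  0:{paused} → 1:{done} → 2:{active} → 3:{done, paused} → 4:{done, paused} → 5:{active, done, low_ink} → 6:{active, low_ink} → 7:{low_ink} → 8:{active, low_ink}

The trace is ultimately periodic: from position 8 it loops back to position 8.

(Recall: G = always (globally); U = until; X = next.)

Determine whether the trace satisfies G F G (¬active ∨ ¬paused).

Satisfied

F G (¬active ∨ ¬paused) holds at every position 0..8, and those are all positions ever visited, so G F G (¬active ∨ ¬paused) holds.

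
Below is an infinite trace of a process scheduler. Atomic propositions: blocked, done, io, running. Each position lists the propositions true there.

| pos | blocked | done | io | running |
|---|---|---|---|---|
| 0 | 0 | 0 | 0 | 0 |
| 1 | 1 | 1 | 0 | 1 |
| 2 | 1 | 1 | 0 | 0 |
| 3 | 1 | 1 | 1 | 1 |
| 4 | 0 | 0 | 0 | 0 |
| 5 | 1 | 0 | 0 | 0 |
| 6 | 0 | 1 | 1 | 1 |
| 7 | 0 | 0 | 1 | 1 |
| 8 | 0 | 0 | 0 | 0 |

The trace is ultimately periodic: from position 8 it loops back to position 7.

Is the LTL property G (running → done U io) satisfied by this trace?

Holds

running → done U io holds at every position 0..8, and those are all positions ever visited, so G (running → done U io) holds.
Positions where running holds: 1, 3, 6, 7.
Check done U io at each: 1→ok, 3→ok, 6→ok, 7→ok.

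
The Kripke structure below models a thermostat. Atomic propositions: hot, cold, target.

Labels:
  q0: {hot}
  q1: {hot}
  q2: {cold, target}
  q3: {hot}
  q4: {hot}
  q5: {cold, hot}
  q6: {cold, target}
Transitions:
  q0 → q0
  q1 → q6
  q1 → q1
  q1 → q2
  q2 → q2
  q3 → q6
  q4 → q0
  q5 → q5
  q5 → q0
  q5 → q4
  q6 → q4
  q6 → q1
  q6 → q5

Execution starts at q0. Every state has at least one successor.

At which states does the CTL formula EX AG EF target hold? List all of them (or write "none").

States satisfying AG EF target: {q2}.
States satisfying EX AG EF target: {q1, q2}.

{q1, q2}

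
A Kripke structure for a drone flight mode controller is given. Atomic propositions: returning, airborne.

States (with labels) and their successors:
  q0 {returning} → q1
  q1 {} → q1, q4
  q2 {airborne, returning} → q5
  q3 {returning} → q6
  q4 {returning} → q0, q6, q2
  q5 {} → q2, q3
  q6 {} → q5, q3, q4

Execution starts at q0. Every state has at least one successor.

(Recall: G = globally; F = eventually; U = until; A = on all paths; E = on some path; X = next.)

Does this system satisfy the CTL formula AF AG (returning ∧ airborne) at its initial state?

No

States satisfying AG (returning ∧ airborne): ∅.
States satisfying AF AG (returning ∧ airborne): ∅.
There is a path from q0 along which AG (returning ∧ airborne) never holds.
q0 ∉ Sat(AF AG (returning ∧ airborne)).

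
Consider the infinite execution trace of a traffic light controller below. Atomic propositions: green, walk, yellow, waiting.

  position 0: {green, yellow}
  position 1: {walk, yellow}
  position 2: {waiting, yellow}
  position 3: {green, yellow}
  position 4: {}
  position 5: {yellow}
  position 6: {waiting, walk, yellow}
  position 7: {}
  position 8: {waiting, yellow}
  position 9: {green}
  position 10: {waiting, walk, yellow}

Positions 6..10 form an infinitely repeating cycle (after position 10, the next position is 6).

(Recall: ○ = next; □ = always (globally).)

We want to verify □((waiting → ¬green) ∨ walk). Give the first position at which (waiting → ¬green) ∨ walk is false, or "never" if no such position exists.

never

(waiting → ¬green) ∨ walk holds at every position 0..10, and those are all the positions the trace ever visits, so the invariant □((waiting → ¬green) ∨ walk) is never violated.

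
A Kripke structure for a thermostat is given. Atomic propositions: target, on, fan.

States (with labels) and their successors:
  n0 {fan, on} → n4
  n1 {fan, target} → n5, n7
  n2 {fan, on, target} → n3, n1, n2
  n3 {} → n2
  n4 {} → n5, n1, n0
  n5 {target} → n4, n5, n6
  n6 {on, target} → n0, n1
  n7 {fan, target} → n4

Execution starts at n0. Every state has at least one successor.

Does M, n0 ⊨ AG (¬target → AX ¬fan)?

Violated

States satisfying ¬target → AX ¬fan: {n0, n1, n2, n5, n6, n7}.
States satisfying AG (¬target → AX ¬fan): ∅.
n4 is reachable from n0 and violates ¬target → AX ¬fan, so AG fails at n0.
n0 ∉ Sat(AG (¬target → AX ¬fan)).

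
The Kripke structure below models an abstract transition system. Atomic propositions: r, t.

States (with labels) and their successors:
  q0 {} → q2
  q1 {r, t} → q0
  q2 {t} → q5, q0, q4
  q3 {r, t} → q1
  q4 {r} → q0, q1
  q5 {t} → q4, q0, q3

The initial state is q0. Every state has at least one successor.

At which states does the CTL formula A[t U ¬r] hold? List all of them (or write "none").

{q0, q1, q2, q3, q5}

States satisfying t: {q1, q2, q3, q5}.
States satisfying ¬r: {q0, q2, q5}.
States satisfying A[t U ¬r]: {q0, q1, q2, q3, q5}.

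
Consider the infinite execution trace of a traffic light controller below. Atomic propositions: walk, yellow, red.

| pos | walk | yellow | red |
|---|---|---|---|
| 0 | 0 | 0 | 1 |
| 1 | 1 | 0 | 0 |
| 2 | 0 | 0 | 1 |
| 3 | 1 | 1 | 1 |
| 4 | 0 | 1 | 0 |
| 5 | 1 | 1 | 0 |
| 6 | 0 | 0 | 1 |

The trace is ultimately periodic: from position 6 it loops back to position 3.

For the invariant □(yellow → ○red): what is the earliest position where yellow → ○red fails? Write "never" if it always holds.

Check yellow → ○red at each position in order: 0 ✓, 1 ✓, 2 ✓.
At position 3 the labels are {red, walk, yellow} and the next position 4 has {yellow}, so yellow → ○red is false there. This is the first violation.

3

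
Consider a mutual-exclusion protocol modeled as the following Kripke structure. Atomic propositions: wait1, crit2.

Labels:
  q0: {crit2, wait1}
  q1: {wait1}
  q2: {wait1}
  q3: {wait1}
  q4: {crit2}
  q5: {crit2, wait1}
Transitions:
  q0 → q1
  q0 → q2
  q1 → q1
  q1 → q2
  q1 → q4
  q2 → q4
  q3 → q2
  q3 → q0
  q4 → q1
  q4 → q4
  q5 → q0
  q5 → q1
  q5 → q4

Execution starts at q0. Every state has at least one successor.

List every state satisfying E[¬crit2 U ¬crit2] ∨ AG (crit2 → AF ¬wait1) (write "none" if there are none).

{q1, q2, q3, q4}

States satisfying ¬crit2: {q1, q2, q3}.
States satisfying E[¬crit2 U ¬crit2]: {q1, q2, q3}.
States satisfying crit2 → AF ¬wait1: {q1, q2, q3, q4}.
States satisfying AG (crit2 → AF ¬wait1): {q1, q2, q4}.
States satisfying E[¬crit2 U ¬crit2] ∨ AG (crit2 → AF ¬wait1): {q1, q2, q3, q4}.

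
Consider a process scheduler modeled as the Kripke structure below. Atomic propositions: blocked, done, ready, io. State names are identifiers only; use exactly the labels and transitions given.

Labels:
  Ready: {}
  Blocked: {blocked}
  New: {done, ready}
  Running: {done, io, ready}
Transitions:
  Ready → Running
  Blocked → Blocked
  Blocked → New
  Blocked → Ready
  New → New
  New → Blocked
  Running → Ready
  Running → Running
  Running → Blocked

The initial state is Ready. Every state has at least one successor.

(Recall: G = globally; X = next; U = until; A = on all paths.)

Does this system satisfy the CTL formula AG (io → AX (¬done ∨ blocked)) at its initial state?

Violated

States satisfying io → AX (¬done ∨ blocked): {Ready, Blocked, New}.
States satisfying AG (io → AX (¬done ∨ blocked)): ∅.
Running is reachable from Ready and violates io → AX (¬done ∨ blocked), so AG fails at Ready.
Ready ∉ Sat(AG (io → AX (¬done ∨ blocked))).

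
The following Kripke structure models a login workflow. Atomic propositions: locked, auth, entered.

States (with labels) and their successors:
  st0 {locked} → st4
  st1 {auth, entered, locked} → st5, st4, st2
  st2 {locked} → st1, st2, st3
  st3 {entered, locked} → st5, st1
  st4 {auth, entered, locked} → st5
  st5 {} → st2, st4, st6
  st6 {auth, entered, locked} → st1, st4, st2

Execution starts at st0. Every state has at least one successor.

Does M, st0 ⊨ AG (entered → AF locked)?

Yes

States satisfying entered → AF locked: {st0, st1, st2, st3, st4, st5, st6}.
States satisfying AG (entered → AF locked): {st0, st1, st2, st3, st4, st5, st6}.
Every state reachable from st0 satisfies entered → AF locked.
st0 ∈ Sat(AG (entered → AF locked)).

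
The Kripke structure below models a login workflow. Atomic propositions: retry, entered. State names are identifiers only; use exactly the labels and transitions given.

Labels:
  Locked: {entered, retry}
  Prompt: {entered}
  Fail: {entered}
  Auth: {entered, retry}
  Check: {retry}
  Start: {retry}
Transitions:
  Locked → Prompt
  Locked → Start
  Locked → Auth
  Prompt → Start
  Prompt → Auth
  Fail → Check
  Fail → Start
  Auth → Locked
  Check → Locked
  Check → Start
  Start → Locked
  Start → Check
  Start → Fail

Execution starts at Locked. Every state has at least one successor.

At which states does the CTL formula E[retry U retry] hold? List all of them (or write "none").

States satisfying retry: {Locked, Auth, Check, Start}.
States satisfying E[retry U retry]: {Locked, Auth, Check, Start}.

{Locked, Auth, Check, Start}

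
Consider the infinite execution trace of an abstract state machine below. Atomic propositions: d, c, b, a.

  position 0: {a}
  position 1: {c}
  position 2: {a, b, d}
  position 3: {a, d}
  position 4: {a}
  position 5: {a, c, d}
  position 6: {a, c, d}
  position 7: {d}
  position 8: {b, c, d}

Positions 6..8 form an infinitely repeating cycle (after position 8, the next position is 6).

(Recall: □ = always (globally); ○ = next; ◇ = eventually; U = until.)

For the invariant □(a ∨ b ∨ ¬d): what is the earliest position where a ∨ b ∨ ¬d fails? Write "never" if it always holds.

7

Check a ∨ b ∨ ¬d at each position in order: 0 ✓, 1 ✓, 2 ✓, 3 ✓, 4 ✓, 5 ✓, 6 ✓.
At position 7 the labels are {d}, so a ∨ b ∨ ¬d is false there. This is the first violation.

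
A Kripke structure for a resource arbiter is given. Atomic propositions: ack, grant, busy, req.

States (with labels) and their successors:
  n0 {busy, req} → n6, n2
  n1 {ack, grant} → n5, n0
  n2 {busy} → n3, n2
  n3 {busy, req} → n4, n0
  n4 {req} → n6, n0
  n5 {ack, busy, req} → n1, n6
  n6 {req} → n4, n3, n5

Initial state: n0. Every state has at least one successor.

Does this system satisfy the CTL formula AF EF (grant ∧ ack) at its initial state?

States satisfying EF (grant ∧ ack): {n0, n1, n2, n3, n4, n5, n6}.
States satisfying AF EF (grant ∧ ack): {n0, n1, n2, n3, n4, n5, n6}.
n0 ∈ Sat(AF EF (grant ∧ ack)).

Yes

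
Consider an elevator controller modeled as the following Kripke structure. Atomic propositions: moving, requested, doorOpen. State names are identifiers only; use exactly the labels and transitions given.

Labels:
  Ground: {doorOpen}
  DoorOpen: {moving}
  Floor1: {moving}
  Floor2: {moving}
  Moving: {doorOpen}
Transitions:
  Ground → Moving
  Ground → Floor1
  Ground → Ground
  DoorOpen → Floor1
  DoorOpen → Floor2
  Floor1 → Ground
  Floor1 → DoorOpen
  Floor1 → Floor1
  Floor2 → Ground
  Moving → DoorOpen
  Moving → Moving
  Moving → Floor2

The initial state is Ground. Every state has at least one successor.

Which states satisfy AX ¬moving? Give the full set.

States satisfying ¬moving: {Ground, Moving}.
States satisfying AX ¬moving: {Floor2}.

{Floor2}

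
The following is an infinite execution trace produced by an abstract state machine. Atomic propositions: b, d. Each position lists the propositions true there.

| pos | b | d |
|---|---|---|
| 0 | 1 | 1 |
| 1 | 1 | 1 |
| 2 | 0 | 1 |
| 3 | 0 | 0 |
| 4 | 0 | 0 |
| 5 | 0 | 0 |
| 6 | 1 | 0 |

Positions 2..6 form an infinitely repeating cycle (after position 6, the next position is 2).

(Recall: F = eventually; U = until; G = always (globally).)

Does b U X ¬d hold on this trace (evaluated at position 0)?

Walking from position 0: X ¬d first holds at position 2, and b holds at every earlier position along the way, so b U X ¬d holds.

Yes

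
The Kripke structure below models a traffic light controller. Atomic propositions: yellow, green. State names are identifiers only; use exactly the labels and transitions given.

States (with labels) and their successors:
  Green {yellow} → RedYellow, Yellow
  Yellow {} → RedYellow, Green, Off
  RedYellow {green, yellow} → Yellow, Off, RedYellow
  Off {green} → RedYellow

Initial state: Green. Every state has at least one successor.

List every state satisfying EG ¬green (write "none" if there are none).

{Green, Yellow}

States satisfying ¬green: {Green, Yellow}.
States satisfying EG ¬green: {Green, Yellow}.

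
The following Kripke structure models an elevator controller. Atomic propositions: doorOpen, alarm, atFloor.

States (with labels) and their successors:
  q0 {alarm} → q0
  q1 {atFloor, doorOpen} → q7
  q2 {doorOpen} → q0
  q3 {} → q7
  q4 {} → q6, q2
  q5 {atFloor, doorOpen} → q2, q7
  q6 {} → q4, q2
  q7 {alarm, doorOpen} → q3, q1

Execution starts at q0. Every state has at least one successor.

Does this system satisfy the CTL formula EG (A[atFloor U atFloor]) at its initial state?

States satisfying A[atFloor U atFloor]: {q1, q5}.
States satisfying EG (A[atFloor U atFloor]): ∅.
No suitable path/successor from q0 witnesses the formula.
q0 ∉ Sat(EG (A[atFloor U atFloor])).

Does not hold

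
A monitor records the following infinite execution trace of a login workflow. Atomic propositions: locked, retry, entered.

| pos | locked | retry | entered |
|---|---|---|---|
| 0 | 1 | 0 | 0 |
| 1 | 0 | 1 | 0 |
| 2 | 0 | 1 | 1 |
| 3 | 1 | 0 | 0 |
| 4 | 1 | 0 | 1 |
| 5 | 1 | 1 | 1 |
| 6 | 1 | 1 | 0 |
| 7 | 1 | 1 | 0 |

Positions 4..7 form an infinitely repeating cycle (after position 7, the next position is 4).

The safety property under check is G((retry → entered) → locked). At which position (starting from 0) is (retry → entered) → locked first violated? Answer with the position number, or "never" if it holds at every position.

2

Check (retry → entered) → locked at each position in order: 0 ✓, 1 ✓.
At position 2 the labels are {entered, retry}, so (retry → entered) → locked is false there. This is the first violation.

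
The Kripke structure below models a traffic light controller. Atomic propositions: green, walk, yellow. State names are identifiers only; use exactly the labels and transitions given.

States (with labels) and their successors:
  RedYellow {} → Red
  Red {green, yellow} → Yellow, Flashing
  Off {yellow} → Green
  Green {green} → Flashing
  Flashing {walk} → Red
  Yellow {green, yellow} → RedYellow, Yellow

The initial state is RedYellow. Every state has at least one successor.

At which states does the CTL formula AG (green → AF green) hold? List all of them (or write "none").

{RedYellow, Red, Off, Green, Flashing, Yellow}

States satisfying green → AF green: {RedYellow, Red, Off, Green, Flashing, Yellow}.
States satisfying AG (green → AF green): {RedYellow, Red, Off, Green, Flashing, Yellow}.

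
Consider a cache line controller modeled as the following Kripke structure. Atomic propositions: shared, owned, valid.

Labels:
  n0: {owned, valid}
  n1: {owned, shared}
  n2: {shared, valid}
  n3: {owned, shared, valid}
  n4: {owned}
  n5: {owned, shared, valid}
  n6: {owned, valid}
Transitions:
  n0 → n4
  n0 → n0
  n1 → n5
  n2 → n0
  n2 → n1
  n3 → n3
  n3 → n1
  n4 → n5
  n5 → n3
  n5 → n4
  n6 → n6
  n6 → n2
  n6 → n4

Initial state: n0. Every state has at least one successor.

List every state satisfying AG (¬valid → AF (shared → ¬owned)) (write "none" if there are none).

States satisfying ¬valid → AF (shared → ¬owned): {n0, n2, n3, n4, n5, n6}.
States satisfying AG (¬valid → AF (shared → ¬owned)): ∅.

none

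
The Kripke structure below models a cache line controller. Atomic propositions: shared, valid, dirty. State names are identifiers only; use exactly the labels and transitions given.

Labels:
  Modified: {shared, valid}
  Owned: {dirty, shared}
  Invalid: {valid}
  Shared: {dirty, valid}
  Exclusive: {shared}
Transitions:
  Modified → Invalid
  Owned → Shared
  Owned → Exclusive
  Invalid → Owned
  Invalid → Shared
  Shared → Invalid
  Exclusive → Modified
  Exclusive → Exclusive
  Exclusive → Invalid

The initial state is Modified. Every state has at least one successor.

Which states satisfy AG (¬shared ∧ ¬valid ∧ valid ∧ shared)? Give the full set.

States satisfying ¬shared ∧ ¬valid ∧ valid ∧ shared: ∅.
States satisfying AG (¬shared ∧ ¬valid ∧ valid ∧ shared): ∅.

none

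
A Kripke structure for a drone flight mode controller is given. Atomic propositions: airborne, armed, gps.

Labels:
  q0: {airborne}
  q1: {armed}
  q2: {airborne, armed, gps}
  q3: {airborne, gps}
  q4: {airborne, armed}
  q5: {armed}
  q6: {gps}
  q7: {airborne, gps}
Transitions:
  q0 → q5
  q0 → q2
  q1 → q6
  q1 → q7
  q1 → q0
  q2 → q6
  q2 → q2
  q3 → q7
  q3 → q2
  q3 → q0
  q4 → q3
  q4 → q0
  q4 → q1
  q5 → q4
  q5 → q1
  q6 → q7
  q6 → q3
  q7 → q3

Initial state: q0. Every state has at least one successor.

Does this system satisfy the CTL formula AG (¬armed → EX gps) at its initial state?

States satisfying ¬armed → EX gps: {q0, q1, q2, q3, q4, q5, q6, q7}.
States satisfying AG (¬armed → EX gps): {q0, q1, q2, q3, q4, q5, q6, q7}.
Every state reachable from q0 satisfies ¬armed → EX gps.
q0 ∈ Sat(AG (¬armed → EX gps)).

Yes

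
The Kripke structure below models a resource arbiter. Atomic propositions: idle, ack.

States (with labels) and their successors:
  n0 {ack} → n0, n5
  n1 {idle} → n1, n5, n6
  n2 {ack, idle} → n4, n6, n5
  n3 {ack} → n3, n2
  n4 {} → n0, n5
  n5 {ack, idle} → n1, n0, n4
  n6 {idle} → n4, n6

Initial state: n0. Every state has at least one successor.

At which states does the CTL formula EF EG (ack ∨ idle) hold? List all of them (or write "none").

{n0, n1, n2, n3, n4, n5, n6}

States satisfying EG (ack ∨ idle): {n0, n1, n2, n3, n5, n6}.
States satisfying EF EG (ack ∨ idle): {n0, n1, n2, n3, n4, n5, n6}.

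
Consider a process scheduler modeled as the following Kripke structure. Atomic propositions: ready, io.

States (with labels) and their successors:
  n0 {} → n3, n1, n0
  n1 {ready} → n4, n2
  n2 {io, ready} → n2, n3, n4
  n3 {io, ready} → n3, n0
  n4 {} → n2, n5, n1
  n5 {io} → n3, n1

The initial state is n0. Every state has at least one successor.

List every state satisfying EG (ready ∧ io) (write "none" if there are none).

{n2, n3}

States satisfying ready ∧ io: {n2, n3}.
States satisfying EG (ready ∧ io): {n2, n3}.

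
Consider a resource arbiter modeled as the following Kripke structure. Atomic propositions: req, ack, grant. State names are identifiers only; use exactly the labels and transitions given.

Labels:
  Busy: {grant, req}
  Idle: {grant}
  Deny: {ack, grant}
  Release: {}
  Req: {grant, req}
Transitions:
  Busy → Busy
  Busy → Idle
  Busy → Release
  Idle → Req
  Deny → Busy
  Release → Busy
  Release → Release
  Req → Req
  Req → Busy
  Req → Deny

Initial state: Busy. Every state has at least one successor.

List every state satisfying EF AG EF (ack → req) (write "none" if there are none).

States satisfying AG EF (ack → req): {Busy, Idle, Deny, Release, Req}.
States satisfying EF AG EF (ack → req): {Busy, Idle, Deny, Release, Req}.

{Busy, Idle, Deny, Release, Req}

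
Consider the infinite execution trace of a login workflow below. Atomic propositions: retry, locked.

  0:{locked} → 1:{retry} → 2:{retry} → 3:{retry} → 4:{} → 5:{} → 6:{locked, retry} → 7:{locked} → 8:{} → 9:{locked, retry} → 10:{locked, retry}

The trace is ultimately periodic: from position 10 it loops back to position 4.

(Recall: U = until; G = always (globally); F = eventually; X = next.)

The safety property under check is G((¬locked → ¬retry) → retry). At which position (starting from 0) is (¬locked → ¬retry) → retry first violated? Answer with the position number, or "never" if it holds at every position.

0

At position 0 the labels are {locked}, so (¬locked → ¬retry) → retry is false there. This is the first violation.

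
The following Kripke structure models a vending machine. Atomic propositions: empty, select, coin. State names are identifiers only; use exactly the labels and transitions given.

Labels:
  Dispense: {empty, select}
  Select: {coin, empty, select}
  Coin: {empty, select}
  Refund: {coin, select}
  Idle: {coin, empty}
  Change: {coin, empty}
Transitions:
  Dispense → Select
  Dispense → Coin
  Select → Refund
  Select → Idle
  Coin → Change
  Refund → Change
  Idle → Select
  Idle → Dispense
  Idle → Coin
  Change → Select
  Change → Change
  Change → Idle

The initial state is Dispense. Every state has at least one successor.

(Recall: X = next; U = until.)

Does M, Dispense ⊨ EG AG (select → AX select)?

No

States satisfying AG (select → AX select): ∅.
States satisfying EG AG (select → AX select): ∅.
No suitable path/successor from Dispense witnesses the formula.
Dispense ∉ Sat(EG AG (select → AX select)).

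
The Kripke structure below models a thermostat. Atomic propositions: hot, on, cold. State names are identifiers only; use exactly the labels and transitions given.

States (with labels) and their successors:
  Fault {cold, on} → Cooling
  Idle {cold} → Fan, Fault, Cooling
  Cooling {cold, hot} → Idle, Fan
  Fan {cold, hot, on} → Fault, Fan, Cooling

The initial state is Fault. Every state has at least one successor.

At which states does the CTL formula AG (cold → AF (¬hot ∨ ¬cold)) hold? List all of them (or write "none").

States satisfying cold → AF (¬hot ∨ ¬cold): {Fault, Idle}.
States satisfying AG (cold → AF (¬hot ∨ ¬cold)): ∅.

none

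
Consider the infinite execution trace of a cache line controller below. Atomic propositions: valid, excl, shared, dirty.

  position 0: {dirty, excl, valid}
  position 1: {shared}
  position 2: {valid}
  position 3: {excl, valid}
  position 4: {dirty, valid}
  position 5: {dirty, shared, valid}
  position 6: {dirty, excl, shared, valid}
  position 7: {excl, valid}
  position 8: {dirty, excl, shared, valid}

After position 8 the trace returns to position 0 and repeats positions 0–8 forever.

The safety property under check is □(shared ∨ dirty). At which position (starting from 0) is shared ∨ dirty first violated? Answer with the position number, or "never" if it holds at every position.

2

Check shared ∨ dirty at each position in order: 0 ✓, 1 ✓.
At position 2 the labels are {valid}, so shared ∨ dirty is false there. This is the first violation.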